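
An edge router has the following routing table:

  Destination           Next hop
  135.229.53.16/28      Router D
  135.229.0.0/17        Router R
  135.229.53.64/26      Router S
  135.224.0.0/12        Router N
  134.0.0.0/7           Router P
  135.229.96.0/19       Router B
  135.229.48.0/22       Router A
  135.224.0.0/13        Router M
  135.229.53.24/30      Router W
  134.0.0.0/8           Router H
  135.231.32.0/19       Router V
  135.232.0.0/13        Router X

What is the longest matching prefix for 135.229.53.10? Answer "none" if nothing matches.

135.229.0.0/17

Entries matching 135.229.53.10:
  134.0.0.0/7 (134.0.0.0 - 135.255.255.255)
  135.224.0.0/12 (135.224.0.0 - 135.239.255.255)
  135.224.0.0/13 (135.224.0.0 - 135.231.255.255)
  135.229.0.0/17 (135.229.0.0 - 135.229.127.255)
Most specific is 135.229.0.0/17.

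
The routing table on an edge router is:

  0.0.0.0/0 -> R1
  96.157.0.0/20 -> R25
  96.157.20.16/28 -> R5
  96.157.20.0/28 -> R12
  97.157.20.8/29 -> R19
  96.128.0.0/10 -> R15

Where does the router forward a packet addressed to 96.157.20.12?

Routes whose prefix contains 96.157.20.12:
  0.0.0.0/0 (default, matches everything) -> R1
  96.128.0.0/10 (96.128.0.0 - 96.191.255.255) -> R15
  96.157.20.0/28 (96.157.20.0 - 96.157.20.15) -> R12
More-specific entries that do NOT match:
  97.157.20.8/29 (97.157.20.8 - 97.157.20.15) does not contain 96.157.20.12
Longest matching prefix is /28 -> next hop R12.

R12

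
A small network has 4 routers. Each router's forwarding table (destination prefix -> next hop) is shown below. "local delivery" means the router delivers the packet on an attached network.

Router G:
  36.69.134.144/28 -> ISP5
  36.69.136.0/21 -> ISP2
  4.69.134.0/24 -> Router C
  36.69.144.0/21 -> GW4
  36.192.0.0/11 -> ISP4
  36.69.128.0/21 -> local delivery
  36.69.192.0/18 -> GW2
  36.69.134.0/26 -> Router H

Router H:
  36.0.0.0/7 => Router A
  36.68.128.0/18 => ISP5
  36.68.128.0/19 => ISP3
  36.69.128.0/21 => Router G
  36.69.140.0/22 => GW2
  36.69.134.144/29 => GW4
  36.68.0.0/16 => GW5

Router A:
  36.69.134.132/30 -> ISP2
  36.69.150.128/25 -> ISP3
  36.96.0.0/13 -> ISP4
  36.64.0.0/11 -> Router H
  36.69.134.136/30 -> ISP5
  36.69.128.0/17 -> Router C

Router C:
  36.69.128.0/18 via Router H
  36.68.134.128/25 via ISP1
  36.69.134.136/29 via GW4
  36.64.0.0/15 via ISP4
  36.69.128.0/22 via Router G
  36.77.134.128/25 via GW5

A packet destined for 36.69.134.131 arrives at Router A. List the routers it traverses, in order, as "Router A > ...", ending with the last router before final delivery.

Router A > Router C > Router H > Router G

At Router A: longest match for 36.69.134.131 is 36.69.128.0/17 -> Router C
At Router C: longest match for 36.69.134.131 is 36.69.128.0/18 -> Router H
At Router H: longest match for 36.69.134.131 is 36.69.128.0/21 -> Router G
At Router G: longest match for 36.69.134.131 is 36.69.128.0/21 -> local delivery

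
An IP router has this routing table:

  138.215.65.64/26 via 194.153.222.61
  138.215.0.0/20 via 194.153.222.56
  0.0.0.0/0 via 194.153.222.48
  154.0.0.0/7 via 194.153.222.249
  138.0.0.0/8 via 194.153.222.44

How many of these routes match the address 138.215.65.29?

Prefixes containing 138.215.65.29:
  0.0.0.0/0 (default, matches everything)
  138.0.0.0/8 (138.0.0.0 - 138.255.255.255)
Total matching entries: 2.

2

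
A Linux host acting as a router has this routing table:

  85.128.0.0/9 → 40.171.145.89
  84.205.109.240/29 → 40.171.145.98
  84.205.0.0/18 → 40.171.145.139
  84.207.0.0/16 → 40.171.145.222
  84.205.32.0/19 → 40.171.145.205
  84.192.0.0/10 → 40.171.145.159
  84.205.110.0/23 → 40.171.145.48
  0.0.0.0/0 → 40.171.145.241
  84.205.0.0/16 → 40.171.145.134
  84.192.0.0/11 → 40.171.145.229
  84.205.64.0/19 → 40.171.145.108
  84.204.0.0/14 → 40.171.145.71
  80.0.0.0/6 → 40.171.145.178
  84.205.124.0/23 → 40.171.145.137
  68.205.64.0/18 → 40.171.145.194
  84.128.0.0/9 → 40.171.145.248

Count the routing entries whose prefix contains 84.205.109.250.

Prefixes containing 84.205.109.250:
  0.0.0.0/0 (default, matches everything)
  84.128.0.0/9 (84.128.0.0 - 84.255.255.255)
  84.192.0.0/10 (84.192.0.0 - 84.255.255.255)
  84.192.0.0/11 (84.192.0.0 - 84.223.255.255)
  84.204.0.0/14 (84.204.0.0 - 84.207.255.255)
  84.205.0.0/16 (84.205.0.0 - 84.205.255.255)
Total matching entries: 6.

6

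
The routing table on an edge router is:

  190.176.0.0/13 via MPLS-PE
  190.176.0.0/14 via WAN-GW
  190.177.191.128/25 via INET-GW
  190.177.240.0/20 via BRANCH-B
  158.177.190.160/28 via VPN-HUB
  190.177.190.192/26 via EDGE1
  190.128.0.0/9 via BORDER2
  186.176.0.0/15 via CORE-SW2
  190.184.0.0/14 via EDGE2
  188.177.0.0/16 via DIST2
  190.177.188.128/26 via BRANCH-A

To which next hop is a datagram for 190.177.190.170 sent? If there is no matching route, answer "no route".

Routes whose prefix contains 190.177.190.170:
  190.128.0.0/9 (190.128.0.0 - 190.255.255.255) -> BORDER2
  190.176.0.0/13 (190.176.0.0 - 190.183.255.255) -> MPLS-PE
  190.176.0.0/14 (190.176.0.0 - 190.179.255.255) -> WAN-GW
More-specific entries that do NOT match:
  158.177.190.160/28 (158.177.190.160 - 158.177.190.175) does not contain 190.177.190.170
  190.177.190.192/26 (190.177.190.192 - 190.177.190.255) does not contain 190.177.190.170
  190.177.188.128/26 (190.177.188.128 - 190.177.188.191) does not contain 190.177.190.170
  190.177.191.128/25 (190.177.191.128 - 190.177.191.255) does not contain 190.177.190.170
  190.177.240.0/20 (190.177.240.0 - 190.177.255.255) does not contain 190.177.190.170
  188.177.0.0/16 (188.177.0.0 - 188.177.255.255) does not contain 190.177.190.170
  186.176.0.0/15 (186.176.0.0 - 186.177.255.255) does not contain 190.177.190.170
Longest matching prefix is /14 -> next hop WAN-GW.

WAN-GW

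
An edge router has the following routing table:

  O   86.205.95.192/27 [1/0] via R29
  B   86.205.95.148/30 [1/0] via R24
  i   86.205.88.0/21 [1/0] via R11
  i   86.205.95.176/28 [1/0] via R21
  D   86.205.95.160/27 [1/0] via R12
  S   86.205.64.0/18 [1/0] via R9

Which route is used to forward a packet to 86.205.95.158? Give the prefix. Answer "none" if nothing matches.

Entries matching 86.205.95.158:
  86.205.64.0/18 (86.205.64.0 - 86.205.127.255)
  86.205.88.0/21 (86.205.88.0 - 86.205.95.255)
Most specific is 86.205.88.0/21.

86.205.88.0/21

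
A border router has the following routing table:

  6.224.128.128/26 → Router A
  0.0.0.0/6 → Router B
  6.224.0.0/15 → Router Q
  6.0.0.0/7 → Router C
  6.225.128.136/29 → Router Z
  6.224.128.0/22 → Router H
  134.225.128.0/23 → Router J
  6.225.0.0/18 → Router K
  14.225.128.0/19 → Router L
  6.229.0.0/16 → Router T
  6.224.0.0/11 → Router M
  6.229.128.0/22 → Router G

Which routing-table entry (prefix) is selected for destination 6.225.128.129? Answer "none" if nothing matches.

6.224.0.0/15

Entries matching 6.225.128.129:
  6.0.0.0/7 (6.0.0.0 - 7.255.255.255)
  6.224.0.0/11 (6.224.0.0 - 6.255.255.255)
  6.224.0.0/15 (6.224.0.0 - 6.225.255.255)
Most specific is 6.224.0.0/15.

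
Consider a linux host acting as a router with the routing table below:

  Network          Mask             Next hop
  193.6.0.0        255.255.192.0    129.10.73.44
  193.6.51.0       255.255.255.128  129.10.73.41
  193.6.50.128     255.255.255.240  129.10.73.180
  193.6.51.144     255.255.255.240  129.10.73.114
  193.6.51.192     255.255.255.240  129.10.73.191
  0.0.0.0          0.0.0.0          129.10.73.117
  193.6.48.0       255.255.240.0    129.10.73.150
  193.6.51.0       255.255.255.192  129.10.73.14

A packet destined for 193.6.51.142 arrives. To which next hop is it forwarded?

129.10.73.150

Routes whose prefix contains 193.6.51.142:
  0.0.0.0/0 (default, matches everything) -> 129.10.73.117
  193.6.0.0/18 (193.6.0.0 - 193.6.63.255) -> 129.10.73.44
  193.6.48.0/20 (193.6.48.0 - 193.6.63.255) -> 129.10.73.150
More-specific entries that do NOT match:
  193.6.50.128/28 (193.6.50.128 - 193.6.50.143) does not contain 193.6.51.142
  193.6.51.144/28 (193.6.51.144 - 193.6.51.159) does not contain 193.6.51.142
  193.6.51.192/28 (193.6.51.192 - 193.6.51.207) does not contain 193.6.51.142
  193.6.51.0/26 (193.6.51.0 - 193.6.51.63) does not contain 193.6.51.142
  193.6.51.0/25 (193.6.51.0 - 193.6.51.127) does not contain 193.6.51.142
Longest matching prefix is /20 -> next hop 129.10.73.150.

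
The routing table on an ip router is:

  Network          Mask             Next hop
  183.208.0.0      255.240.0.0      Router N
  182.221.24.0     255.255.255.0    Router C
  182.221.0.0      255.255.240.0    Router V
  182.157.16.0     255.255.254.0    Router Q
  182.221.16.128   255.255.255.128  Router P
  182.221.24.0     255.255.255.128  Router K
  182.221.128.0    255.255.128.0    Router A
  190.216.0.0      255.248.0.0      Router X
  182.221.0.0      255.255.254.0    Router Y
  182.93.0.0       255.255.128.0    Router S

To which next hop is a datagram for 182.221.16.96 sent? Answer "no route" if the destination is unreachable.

no route

No entry's prefix contains 182.221.16.96; there is no default route.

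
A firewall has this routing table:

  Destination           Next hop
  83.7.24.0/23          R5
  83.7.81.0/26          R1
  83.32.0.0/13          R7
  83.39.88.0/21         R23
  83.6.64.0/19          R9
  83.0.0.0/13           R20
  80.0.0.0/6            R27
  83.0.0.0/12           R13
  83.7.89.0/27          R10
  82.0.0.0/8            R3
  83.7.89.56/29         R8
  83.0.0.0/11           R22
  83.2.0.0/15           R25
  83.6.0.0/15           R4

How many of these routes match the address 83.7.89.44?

Prefixes containing 83.7.89.44:
  80.0.0.0/6 (80.0.0.0 - 83.255.255.255)
  83.0.0.0/11 (83.0.0.0 - 83.31.255.255)
  83.0.0.0/12 (83.0.0.0 - 83.15.255.255)
  83.0.0.0/13 (83.0.0.0 - 83.7.255.255)
  83.6.0.0/15 (83.6.0.0 - 83.7.255.255)
Total matching entries: 5.

5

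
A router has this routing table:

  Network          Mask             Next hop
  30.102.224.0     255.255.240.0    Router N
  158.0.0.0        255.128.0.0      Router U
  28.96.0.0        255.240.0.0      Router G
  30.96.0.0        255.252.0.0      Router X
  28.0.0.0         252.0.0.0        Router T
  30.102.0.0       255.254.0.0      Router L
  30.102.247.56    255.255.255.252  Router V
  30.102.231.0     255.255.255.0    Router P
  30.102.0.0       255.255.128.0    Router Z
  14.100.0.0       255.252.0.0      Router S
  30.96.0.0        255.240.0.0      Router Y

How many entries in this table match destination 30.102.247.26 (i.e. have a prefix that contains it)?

Prefixes containing 30.102.247.26:
  28.0.0.0/6 (28.0.0.0 - 31.255.255.255)
  30.96.0.0/12 (30.96.0.0 - 30.111.255.255)
  30.102.0.0/15 (30.102.0.0 - 30.103.255.255)
Total matching entries: 3.

3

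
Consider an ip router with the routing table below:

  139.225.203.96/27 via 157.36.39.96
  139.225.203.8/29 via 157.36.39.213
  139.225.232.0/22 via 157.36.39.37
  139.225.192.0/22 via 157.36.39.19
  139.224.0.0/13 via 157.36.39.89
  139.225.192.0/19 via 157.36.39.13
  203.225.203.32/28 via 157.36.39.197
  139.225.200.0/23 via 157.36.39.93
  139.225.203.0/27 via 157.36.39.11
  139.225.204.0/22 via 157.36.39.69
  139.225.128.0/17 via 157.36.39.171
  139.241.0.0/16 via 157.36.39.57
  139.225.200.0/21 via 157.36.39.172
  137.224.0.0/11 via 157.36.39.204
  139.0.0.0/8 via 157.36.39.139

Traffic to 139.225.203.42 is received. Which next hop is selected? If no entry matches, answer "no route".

157.36.39.172

Routes whose prefix contains 139.225.203.42:
  139.0.0.0/8 (139.0.0.0 - 139.255.255.255) -> 157.36.39.139
  139.224.0.0/13 (139.224.0.0 - 139.231.255.255) -> 157.36.39.89
  139.225.128.0/17 (139.225.128.0 - 139.225.255.255) -> 157.36.39.171
  139.225.192.0/19 (139.225.192.0 - 139.225.223.255) -> 157.36.39.13
  139.225.200.0/21 (139.225.200.0 - 139.225.207.255) -> 157.36.39.172
More-specific entries that do NOT match:
  139.225.203.8/29 (139.225.203.8 - 139.225.203.15) does not contain 139.225.203.42
  203.225.203.32/28 (203.225.203.32 - 203.225.203.47) does not contain 139.225.203.42
  139.225.203.96/27 (139.225.203.96 - 139.225.203.127) does not contain 139.225.203.42
  139.225.203.0/27 (139.225.203.0 - 139.225.203.31) does not contain 139.225.203.42
  139.225.200.0/23 (139.225.200.0 - 139.225.201.255) does not contain 139.225.203.42
  139.225.232.0/22 (139.225.232.0 - 139.225.235.255) does not contain 139.225.203.42
  139.225.192.0/22 (139.225.192.0 - 139.225.195.255) does not contain 139.225.203.42
  139.225.204.0/22 (139.225.204.0 - 139.225.207.255) does not contain 139.225.203.42
Longest matching prefix is /21 -> next hop 157.36.39.172.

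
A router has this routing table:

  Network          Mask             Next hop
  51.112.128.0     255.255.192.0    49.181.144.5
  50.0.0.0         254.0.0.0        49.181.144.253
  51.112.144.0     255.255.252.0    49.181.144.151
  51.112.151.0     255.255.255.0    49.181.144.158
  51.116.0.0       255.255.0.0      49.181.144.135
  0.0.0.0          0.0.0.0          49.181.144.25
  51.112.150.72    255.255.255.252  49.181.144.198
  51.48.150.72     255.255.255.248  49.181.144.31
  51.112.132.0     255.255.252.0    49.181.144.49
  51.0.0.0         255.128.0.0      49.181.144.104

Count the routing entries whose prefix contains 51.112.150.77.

4

Prefixes containing 51.112.150.77:
  0.0.0.0/0 (default, matches everything)
  50.0.0.0/7 (50.0.0.0 - 51.255.255.255)
  51.0.0.0/9 (51.0.0.0 - 51.127.255.255)
  51.112.128.0/18 (51.112.128.0 - 51.112.191.255)
Total matching entries: 4.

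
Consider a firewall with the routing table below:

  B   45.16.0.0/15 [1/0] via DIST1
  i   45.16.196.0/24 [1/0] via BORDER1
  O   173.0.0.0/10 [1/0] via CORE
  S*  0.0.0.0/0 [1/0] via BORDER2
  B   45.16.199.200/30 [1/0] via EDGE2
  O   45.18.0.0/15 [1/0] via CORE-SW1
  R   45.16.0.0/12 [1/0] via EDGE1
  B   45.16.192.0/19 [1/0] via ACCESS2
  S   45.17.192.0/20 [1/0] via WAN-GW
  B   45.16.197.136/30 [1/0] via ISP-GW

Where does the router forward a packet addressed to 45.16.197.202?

ACCESS2

Routes whose prefix contains 45.16.197.202:
  0.0.0.0/0 (default, matches everything) -> BORDER2
  45.16.0.0/12 (45.16.0.0 - 45.31.255.255) -> EDGE1
  45.16.0.0/15 (45.16.0.0 - 45.17.255.255) -> DIST1
  45.16.192.0/19 (45.16.192.0 - 45.16.223.255) -> ACCESS2
More-specific entries that do NOT match:
  45.16.199.200/30 (45.16.199.200 - 45.16.199.203) does not contain 45.16.197.202
  45.16.197.136/30 (45.16.197.136 - 45.16.197.139) does not contain 45.16.197.202
  45.16.196.0/24 (45.16.196.0 - 45.16.196.255) does not contain 45.16.197.202
  45.17.192.0/20 (45.17.192.0 - 45.17.207.255) does not contain 45.16.197.202
Longest matching prefix is /19 -> next hop ACCESS2.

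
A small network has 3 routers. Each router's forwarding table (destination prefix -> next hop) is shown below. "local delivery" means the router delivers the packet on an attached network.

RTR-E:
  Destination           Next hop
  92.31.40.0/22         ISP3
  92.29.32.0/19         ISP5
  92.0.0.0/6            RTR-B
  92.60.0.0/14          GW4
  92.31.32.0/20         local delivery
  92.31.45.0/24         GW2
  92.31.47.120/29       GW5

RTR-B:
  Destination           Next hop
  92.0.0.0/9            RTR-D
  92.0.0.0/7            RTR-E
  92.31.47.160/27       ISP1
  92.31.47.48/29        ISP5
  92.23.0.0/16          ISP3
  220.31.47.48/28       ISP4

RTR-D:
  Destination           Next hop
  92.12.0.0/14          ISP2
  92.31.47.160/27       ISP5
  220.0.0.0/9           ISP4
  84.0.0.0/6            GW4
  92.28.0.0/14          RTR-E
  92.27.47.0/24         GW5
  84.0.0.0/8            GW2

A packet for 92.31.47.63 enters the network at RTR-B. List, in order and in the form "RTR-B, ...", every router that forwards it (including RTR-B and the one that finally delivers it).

RTR-B, RTR-D, RTR-E

At RTR-B: longest match for 92.31.47.63 is 92.0.0.0/9 -> RTR-D
At RTR-D: longest match for 92.31.47.63 is 92.28.0.0/14 -> RTR-E
At RTR-E: longest match for 92.31.47.63 is 92.31.32.0/20 -> local delivery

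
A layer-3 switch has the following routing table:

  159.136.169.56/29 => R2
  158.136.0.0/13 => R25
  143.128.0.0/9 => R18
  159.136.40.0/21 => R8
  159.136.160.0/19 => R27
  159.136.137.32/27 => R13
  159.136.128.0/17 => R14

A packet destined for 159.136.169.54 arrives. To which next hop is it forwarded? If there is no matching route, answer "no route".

Routes whose prefix contains 159.136.169.54:
  159.136.128.0/17 (159.136.128.0 - 159.136.255.255) -> R14
  159.136.160.0/19 (159.136.160.0 - 159.136.191.255) -> R27
More-specific entries that do NOT match:
  159.136.169.56/29 (159.136.169.56 - 159.136.169.63) does not contain 159.136.169.54
  159.136.137.32/27 (159.136.137.32 - 159.136.137.63) does not contain 159.136.169.54
  159.136.40.0/21 (159.136.40.0 - 159.136.47.255) does not contain 159.136.169.54
Longest matching prefix is /19 -> next hop R27.

R27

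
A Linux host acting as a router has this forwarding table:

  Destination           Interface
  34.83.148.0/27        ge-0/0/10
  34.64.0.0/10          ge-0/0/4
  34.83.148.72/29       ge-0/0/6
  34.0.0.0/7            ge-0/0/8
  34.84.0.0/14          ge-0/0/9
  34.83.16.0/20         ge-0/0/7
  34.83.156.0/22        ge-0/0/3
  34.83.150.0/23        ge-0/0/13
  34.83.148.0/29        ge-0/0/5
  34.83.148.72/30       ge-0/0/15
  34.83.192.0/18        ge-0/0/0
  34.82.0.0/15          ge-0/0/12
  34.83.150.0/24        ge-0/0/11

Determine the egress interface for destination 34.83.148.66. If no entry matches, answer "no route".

ge-0/0/12

Routes whose prefix contains 34.83.148.66:
  34.0.0.0/7 (34.0.0.0 - 35.255.255.255) -> ge-0/0/8
  34.64.0.0/10 (34.64.0.0 - 34.127.255.255) -> ge-0/0/4
  34.82.0.0/15 (34.82.0.0 - 34.83.255.255) -> ge-0/0/12
More-specific entries that do NOT match:
  34.83.148.72/30 (34.83.148.72 - 34.83.148.75) does not contain 34.83.148.66
  34.83.148.72/29 (34.83.148.72 - 34.83.148.79) does not contain 34.83.148.66
  34.83.148.0/29 (34.83.148.0 - 34.83.148.7) does not contain 34.83.148.66
  34.83.148.0/27 (34.83.148.0 - 34.83.148.31) does not contain 34.83.148.66
  34.83.150.0/24 (34.83.150.0 - 34.83.150.255) does not contain 34.83.148.66
  34.83.150.0/23 (34.83.150.0 - 34.83.151.255) does not contain 34.83.148.66
  34.83.156.0/22 (34.83.156.0 - 34.83.159.255) does not contain 34.83.148.66
  34.83.16.0/20 (34.83.16.0 - 34.83.31.255) does not contain 34.83.148.66
  34.83.192.0/18 (34.83.192.0 - 34.83.255.255) does not contain 34.83.148.66
Longest matching prefix is /15 -> interface ge-0/0/12.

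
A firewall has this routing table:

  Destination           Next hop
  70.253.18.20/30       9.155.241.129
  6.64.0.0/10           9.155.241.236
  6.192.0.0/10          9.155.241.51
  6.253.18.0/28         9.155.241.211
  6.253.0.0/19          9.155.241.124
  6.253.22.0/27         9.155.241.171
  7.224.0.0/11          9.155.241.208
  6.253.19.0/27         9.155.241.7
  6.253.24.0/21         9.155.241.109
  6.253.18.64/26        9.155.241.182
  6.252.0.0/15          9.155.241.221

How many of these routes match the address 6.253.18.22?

3

Prefixes containing 6.253.18.22:
  6.192.0.0/10 (6.192.0.0 - 6.255.255.255)
  6.252.0.0/15 (6.252.0.0 - 6.253.255.255)
  6.253.0.0/19 (6.253.0.0 - 6.253.31.255)
Total matching entries: 3.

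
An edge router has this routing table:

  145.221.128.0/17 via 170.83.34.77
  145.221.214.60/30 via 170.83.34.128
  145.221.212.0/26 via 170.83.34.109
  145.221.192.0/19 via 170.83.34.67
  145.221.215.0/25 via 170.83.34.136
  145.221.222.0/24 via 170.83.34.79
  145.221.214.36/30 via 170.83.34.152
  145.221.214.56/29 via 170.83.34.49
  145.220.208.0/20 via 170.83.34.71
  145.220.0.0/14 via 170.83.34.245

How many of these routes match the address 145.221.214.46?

3

Prefixes containing 145.221.214.46:
  145.220.0.0/14 (145.220.0.0 - 145.223.255.255)
  145.221.128.0/17 (145.221.128.0 - 145.221.255.255)
  145.221.192.0/19 (145.221.192.0 - 145.221.223.255)
Total matching entries: 3.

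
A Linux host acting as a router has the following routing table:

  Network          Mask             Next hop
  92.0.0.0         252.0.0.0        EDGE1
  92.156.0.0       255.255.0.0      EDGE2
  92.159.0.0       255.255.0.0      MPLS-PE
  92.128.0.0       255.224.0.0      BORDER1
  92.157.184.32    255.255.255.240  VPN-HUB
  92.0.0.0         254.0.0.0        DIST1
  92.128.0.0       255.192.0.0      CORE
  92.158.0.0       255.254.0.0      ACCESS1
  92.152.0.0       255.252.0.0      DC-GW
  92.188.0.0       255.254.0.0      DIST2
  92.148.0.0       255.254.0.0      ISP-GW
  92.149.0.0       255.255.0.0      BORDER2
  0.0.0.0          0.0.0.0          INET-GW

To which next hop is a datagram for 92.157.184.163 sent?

Routes whose prefix contains 92.157.184.163:
  0.0.0.0/0 (default, matches everything) -> INET-GW
  92.0.0.0/6 (92.0.0.0 - 95.255.255.255) -> EDGE1
  92.0.0.0/7 (92.0.0.0 - 93.255.255.255) -> DIST1
  92.128.0.0/10 (92.128.0.0 - 92.191.255.255) -> CORE
  92.128.0.0/11 (92.128.0.0 - 92.159.255.255) -> BORDER1
More-specific entries that do NOT match:
  92.157.184.32/28 (92.157.184.32 - 92.157.184.47) does not contain 92.157.184.163
  92.156.0.0/16 (92.156.0.0 - 92.156.255.255) does not contain 92.157.184.163
  92.159.0.0/16 (92.159.0.0 - 92.159.255.255) does not contain 92.157.184.163
  92.149.0.0/16 (92.149.0.0 - 92.149.255.255) does not contain 92.157.184.163
  92.158.0.0/15 (92.158.0.0 - 92.159.255.255) does not contain 92.157.184.163
  92.188.0.0/15 (92.188.0.0 - 92.189.255.255) does not contain 92.157.184.163
  92.148.0.0/15 (92.148.0.0 - 92.149.255.255) does not contain 92.157.184.163
  92.152.0.0/14 (92.152.0.0 - 92.155.255.255) does not contain 92.157.184.163
Longest matching prefix is /11 -> next hop BORDER1.

BORDER1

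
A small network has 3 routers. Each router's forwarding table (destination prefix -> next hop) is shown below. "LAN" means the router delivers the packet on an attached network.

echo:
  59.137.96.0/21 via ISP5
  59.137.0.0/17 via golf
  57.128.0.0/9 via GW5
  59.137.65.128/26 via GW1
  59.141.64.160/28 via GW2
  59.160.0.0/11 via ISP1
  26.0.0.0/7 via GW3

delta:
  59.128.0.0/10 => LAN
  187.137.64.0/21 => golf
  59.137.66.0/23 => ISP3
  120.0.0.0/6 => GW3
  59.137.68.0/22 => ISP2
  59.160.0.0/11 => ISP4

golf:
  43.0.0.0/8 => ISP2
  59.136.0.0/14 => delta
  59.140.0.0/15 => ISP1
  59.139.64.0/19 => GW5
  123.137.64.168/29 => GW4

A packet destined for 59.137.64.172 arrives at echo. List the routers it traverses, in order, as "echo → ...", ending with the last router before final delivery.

echo → golf → delta

At echo: longest match for 59.137.64.172 is 59.137.0.0/17 -> golf
At golf: longest match for 59.137.64.172 is 59.136.0.0/14 -> delta
At delta: longest match for 59.137.64.172 is 59.128.0.0/10 -> LAN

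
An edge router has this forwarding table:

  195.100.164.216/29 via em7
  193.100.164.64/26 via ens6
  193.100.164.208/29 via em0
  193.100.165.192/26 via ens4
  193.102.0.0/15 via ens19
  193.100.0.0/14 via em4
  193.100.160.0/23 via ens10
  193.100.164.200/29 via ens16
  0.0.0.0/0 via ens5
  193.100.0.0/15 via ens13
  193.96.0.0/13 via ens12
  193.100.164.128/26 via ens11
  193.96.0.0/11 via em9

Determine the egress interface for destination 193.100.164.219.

ens13

Routes whose prefix contains 193.100.164.219:
  0.0.0.0/0 (default, matches everything) -> ens5
  193.96.0.0/11 (193.96.0.0 - 193.127.255.255) -> em9
  193.96.0.0/13 (193.96.0.0 - 193.103.255.255) -> ens12
  193.100.0.0/14 (193.100.0.0 - 193.103.255.255) -> em4
  193.100.0.0/15 (193.100.0.0 - 193.101.255.255) -> ens13
More-specific entries that do NOT match:
  195.100.164.216/29 (195.100.164.216 - 195.100.164.223) does not contain 193.100.164.219
  193.100.164.208/29 (193.100.164.208 - 193.100.164.215) does not contain 193.100.164.219
  193.100.164.200/29 (193.100.164.200 - 193.100.164.207) does not contain 193.100.164.219
  193.100.164.64/26 (193.100.164.64 - 193.100.164.127) does not contain 193.100.164.219
  193.100.165.192/26 (193.100.165.192 - 193.100.165.255) does not contain 193.100.164.219
  193.100.164.128/26 (193.100.164.128 - 193.100.164.191) does not contain 193.100.164.219
  193.100.160.0/23 (193.100.160.0 - 193.100.161.255) does not contain 193.100.164.219
Longest matching prefix is /15 -> interface ens13.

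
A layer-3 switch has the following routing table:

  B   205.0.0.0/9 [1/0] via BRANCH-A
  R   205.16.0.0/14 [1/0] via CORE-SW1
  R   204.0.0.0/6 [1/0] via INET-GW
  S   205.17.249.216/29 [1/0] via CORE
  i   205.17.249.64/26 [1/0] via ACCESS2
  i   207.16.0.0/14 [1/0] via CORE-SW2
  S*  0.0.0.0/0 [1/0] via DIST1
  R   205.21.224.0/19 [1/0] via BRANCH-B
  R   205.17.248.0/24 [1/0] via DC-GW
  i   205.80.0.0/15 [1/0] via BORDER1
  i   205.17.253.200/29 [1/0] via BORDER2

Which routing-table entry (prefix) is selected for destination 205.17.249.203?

205.16.0.0/14

Entries matching 205.17.249.203:
  0.0.0.0/0 (default, matches everything)
  204.0.0.0/6 (204.0.0.0 - 207.255.255.255)
  205.0.0.0/9 (205.0.0.0 - 205.127.255.255)
  205.16.0.0/14 (205.16.0.0 - 205.19.255.255)
Most specific is 205.16.0.0/14.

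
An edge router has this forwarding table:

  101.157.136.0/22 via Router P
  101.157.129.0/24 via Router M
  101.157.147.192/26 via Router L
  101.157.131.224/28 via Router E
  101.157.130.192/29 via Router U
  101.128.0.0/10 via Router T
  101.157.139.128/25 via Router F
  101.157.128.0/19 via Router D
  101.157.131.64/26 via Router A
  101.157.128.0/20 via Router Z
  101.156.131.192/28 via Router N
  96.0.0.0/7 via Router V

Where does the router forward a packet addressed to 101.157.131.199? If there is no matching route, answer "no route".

Routes whose prefix contains 101.157.131.199:
  101.128.0.0/10 (101.128.0.0 - 101.191.255.255) -> Router T
  101.157.128.0/19 (101.157.128.0 - 101.157.159.255) -> Router D
  101.157.128.0/20 (101.157.128.0 - 101.157.143.255) -> Router Z
More-specific entries that do NOT match:
  101.157.130.192/29 (101.157.130.192 - 101.157.130.199) does not contain 101.157.131.199
  101.157.131.224/28 (101.157.131.224 - 101.157.131.239) does not contain 101.157.131.199
  101.156.131.192/28 (101.156.131.192 - 101.156.131.207) does not contain 101.157.131.199
  101.157.147.192/26 (101.157.147.192 - 101.157.147.255) does not contain 101.157.131.199
  101.157.131.64/26 (101.157.131.64 - 101.157.131.127) does not contain 101.157.131.199
  101.157.139.128/25 (101.157.139.128 - 101.157.139.255) does not contain 101.157.131.199
  101.157.129.0/24 (101.157.129.0 - 101.157.129.255) does not contain 101.157.131.199
  101.157.136.0/22 (101.157.136.0 - 101.157.139.255) does not contain 101.157.131.199
Longest matching prefix is /20 -> next hop Router Z.

Router Z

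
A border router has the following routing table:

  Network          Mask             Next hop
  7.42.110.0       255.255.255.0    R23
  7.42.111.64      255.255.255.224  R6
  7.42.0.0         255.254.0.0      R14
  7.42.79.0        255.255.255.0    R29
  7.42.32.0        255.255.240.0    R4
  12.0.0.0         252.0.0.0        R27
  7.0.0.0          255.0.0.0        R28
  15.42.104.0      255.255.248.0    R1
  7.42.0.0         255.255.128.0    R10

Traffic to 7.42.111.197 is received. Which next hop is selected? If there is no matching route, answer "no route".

R10

Routes whose prefix contains 7.42.111.197:
  7.0.0.0/8 (7.0.0.0 - 7.255.255.255) -> R28
  7.42.0.0/15 (7.42.0.0 - 7.43.255.255) -> R14
  7.42.0.0/17 (7.42.0.0 - 7.42.127.255) -> R10
More-specific entries that do NOT match:
  7.42.111.64/27 (7.42.111.64 - 7.42.111.95) does not contain 7.42.111.197
  7.42.110.0/24 (7.42.110.0 - 7.42.110.255) does not contain 7.42.111.197
  7.42.79.0/24 (7.42.79.0 - 7.42.79.255) does not contain 7.42.111.197
  15.42.104.0/21 (15.42.104.0 - 15.42.111.255) does not contain 7.42.111.197
  7.42.32.0/20 (7.42.32.0 - 7.42.47.255) does not contain 7.42.111.197
Longest matching prefix is /17 -> next hop R10.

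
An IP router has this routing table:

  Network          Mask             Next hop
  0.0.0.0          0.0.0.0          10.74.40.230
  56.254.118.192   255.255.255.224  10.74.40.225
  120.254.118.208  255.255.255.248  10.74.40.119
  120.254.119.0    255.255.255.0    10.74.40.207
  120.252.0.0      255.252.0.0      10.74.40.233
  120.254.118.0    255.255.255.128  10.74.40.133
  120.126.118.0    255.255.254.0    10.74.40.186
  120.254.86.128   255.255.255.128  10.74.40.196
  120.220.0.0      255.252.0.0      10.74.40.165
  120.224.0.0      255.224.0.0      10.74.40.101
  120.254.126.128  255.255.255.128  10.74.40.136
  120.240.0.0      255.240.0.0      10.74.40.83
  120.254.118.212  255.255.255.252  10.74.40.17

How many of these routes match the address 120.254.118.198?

Prefixes containing 120.254.118.198:
  0.0.0.0/0 (default, matches everything)
  120.224.0.0/11 (120.224.0.0 - 120.255.255.255)
  120.240.0.0/12 (120.240.0.0 - 120.255.255.255)
  120.252.0.0/14 (120.252.0.0 - 120.255.255.255)
Total matching entries: 4.

4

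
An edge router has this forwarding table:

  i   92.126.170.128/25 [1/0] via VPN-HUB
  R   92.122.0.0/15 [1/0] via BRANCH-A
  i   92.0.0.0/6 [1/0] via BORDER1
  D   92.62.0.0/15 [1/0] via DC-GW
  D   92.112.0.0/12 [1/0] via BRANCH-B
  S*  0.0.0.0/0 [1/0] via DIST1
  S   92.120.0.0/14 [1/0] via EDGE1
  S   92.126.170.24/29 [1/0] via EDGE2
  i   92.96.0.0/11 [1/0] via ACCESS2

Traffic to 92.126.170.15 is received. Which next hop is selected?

Routes whose prefix contains 92.126.170.15:
  0.0.0.0/0 (default, matches everything) -> DIST1
  92.0.0.0/6 (92.0.0.0 - 95.255.255.255) -> BORDER1
  92.96.0.0/11 (92.96.0.0 - 92.127.255.255) -> ACCESS2
  92.112.0.0/12 (92.112.0.0 - 92.127.255.255) -> BRANCH-B
More-specific entries that do NOT match:
  92.126.170.24/29 (92.126.170.24 - 92.126.170.31) does not contain 92.126.170.15
  92.126.170.128/25 (92.126.170.128 - 92.126.170.255) does not contain 92.126.170.15
  92.122.0.0/15 (92.122.0.0 - 92.123.255.255) does not contain 92.126.170.15
  92.62.0.0/15 (92.62.0.0 - 92.63.255.255) does not contain 92.126.170.15
  92.120.0.0/14 (92.120.0.0 - 92.123.255.255) does not contain 92.126.170.15
Longest matching prefix is /12 -> next hop BRANCH-B.

BRANCH-B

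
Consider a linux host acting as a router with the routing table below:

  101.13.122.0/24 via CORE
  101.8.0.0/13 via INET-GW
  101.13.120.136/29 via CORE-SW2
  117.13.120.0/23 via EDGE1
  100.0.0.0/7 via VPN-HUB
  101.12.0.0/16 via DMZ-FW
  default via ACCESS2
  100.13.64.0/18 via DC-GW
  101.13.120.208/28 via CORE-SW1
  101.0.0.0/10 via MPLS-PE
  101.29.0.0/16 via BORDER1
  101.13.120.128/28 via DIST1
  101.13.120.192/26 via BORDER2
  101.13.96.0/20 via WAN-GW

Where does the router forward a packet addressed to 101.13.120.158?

Routes whose prefix contains 101.13.120.158:
  0.0.0.0/0 (default, matches everything) -> ACCESS2
  100.0.0.0/7 (100.0.0.0 - 101.255.255.255) -> VPN-HUB
  101.0.0.0/10 (101.0.0.0 - 101.63.255.255) -> MPLS-PE
  101.8.0.0/13 (101.8.0.0 - 101.15.255.255) -> INET-GW
More-specific entries that do NOT match:
  101.13.120.136/29 (101.13.120.136 - 101.13.120.143) does not contain 101.13.120.158
  101.13.120.208/28 (101.13.120.208 - 101.13.120.223) does not contain 101.13.120.158
  101.13.120.128/28 (101.13.120.128 - 101.13.120.143) does not contain 101.13.120.158
  101.13.120.192/26 (101.13.120.192 - 101.13.120.255) does not contain 101.13.120.158
  101.13.122.0/24 (101.13.122.0 - 101.13.122.255) does not contain 101.13.120.158
  117.13.120.0/23 (117.13.120.0 - 117.13.121.255) does not contain 101.13.120.158
  101.13.96.0/20 (101.13.96.0 - 101.13.111.255) does not contain 101.13.120.158
  100.13.64.0/18 (100.13.64.0 - 100.13.127.255) does not contain 101.13.120.158
  101.12.0.0/16 (101.12.0.0 - 101.12.255.255) does not contain 101.13.120.158
  101.29.0.0/16 (101.29.0.0 - 101.29.255.255) does not contain 101.13.120.158
Longest matching prefix is /13 -> next hop INET-GW.

INET-GW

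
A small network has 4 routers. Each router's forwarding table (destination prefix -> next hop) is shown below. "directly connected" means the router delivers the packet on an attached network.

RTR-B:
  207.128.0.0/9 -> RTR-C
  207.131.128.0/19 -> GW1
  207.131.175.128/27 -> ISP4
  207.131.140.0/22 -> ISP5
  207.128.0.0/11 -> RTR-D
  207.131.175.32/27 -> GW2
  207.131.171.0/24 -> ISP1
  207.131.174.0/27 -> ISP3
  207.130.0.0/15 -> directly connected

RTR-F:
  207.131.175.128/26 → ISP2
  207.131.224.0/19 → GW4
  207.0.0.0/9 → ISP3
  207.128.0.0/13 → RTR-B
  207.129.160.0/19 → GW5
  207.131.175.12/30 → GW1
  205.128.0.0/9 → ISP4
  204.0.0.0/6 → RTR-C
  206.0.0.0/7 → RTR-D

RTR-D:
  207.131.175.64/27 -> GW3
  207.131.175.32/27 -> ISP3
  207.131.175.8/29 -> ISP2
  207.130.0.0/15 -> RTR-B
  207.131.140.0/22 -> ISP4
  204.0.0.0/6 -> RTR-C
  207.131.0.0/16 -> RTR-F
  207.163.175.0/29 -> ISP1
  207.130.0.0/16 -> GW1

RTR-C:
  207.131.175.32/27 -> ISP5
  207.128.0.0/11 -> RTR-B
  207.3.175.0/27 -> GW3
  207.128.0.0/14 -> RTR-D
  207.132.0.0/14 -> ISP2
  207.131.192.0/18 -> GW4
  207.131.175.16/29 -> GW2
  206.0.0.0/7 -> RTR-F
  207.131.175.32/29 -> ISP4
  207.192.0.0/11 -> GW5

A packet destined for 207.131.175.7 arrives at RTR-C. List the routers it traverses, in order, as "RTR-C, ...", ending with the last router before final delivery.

At RTR-C: longest match for 207.131.175.7 is 207.128.0.0/14 -> RTR-D
At RTR-D: longest match for 207.131.175.7 is 207.131.0.0/16 -> RTR-F
At RTR-F: longest match for 207.131.175.7 is 207.128.0.0/13 -> RTR-B
At RTR-B: longest match for 207.131.175.7 is 207.130.0.0/15 -> directly connected

RTR-C, RTR-D, RTR-F, RTR-B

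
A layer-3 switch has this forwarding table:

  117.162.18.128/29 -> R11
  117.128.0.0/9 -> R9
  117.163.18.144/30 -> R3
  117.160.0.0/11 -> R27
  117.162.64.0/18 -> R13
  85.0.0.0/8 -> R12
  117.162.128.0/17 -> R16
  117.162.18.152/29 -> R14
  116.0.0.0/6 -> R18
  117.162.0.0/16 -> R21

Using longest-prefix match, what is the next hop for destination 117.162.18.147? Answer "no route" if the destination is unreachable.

R21

Routes whose prefix contains 117.162.18.147:
  116.0.0.0/6 (116.0.0.0 - 119.255.255.255) -> R18
  117.128.0.0/9 (117.128.0.0 - 117.255.255.255) -> R9
  117.160.0.0/11 (117.160.0.0 - 117.191.255.255) -> R27
  117.162.0.0/16 (117.162.0.0 - 117.162.255.255) -> R21
More-specific entries that do NOT match:
  117.163.18.144/30 (117.163.18.144 - 117.163.18.147) does not contain 117.162.18.147
  117.162.18.128/29 (117.162.18.128 - 117.162.18.135) does not contain 117.162.18.147
  117.162.18.152/29 (117.162.18.152 - 117.162.18.159) does not contain 117.162.18.147
  117.162.64.0/18 (117.162.64.0 - 117.162.127.255) does not contain 117.162.18.147
  117.162.128.0/17 (117.162.128.0 - 117.162.255.255) does not contain 117.162.18.147
Longest matching prefix is /16 -> next hop R21.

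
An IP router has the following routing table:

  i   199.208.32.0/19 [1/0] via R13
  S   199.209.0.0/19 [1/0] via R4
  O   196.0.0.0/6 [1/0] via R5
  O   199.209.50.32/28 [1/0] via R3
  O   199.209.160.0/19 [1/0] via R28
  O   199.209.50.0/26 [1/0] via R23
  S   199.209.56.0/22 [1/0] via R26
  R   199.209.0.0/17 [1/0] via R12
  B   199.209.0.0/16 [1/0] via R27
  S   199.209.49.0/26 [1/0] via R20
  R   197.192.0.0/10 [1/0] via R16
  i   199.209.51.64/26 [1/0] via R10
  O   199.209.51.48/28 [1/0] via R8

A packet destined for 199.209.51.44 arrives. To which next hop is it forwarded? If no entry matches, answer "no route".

Routes whose prefix contains 199.209.51.44:
  196.0.0.0/6 (196.0.0.0 - 199.255.255.255) -> R5
  199.209.0.0/16 (199.209.0.0 - 199.209.255.255) -> R27
  199.209.0.0/17 (199.209.0.0 - 199.209.127.255) -> R12
More-specific entries that do NOT match:
  199.209.50.32/28 (199.209.50.32 - 199.209.50.47) does not contain 199.209.51.44
  199.209.51.48/28 (199.209.51.48 - 199.209.51.63) does not contain 199.209.51.44
  199.209.50.0/26 (199.209.50.0 - 199.209.50.63) does not contain 199.209.51.44
  199.209.49.0/26 (199.209.49.0 - 199.209.49.63) does not contain 199.209.51.44
  199.209.51.64/26 (199.209.51.64 - 199.209.51.127) does not contain 199.209.51.44
  199.209.56.0/22 (199.209.56.0 - 199.209.59.255) does not contain 199.209.51.44
  199.208.32.0/19 (199.208.32.0 - 199.208.63.255) does not contain 199.209.51.44
  199.209.0.0/19 (199.209.0.0 - 199.209.31.255) does not contain 199.209.51.44
  199.209.160.0/19 (199.209.160.0 - 199.209.191.255) does not contain 199.209.51.44
Longest matching prefix is /17 -> next hop R12.

R12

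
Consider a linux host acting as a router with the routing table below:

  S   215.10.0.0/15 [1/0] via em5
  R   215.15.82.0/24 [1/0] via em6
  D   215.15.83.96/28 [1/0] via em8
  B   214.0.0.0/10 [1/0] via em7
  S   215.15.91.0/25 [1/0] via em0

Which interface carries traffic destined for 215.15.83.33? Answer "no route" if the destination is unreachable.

no route

No entry's prefix contains 215.15.83.33; there is no default route.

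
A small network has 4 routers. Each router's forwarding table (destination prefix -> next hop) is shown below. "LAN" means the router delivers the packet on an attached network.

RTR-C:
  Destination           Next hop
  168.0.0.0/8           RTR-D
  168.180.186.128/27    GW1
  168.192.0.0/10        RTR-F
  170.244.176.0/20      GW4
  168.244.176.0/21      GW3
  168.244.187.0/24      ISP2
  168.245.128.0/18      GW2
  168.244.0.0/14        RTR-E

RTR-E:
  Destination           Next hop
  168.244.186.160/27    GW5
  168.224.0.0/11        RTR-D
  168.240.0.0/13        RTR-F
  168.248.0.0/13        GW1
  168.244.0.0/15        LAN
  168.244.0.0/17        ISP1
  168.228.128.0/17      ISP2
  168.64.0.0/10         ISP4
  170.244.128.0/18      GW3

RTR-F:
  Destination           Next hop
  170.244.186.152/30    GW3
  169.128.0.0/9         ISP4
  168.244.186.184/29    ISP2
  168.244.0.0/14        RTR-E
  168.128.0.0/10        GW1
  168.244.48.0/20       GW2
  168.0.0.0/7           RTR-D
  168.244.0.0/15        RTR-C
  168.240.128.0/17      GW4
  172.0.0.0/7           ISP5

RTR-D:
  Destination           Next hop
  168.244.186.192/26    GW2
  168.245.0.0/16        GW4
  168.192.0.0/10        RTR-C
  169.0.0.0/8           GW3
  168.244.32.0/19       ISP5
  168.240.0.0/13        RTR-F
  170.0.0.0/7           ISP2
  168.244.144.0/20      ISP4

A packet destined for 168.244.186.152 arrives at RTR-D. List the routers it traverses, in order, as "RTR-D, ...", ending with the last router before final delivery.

RTR-D, RTR-F, RTR-C, RTR-E

At RTR-D: longest match for 168.244.186.152 is 168.240.0.0/13 -> RTR-F
At RTR-F: longest match for 168.244.186.152 is 168.244.0.0/15 -> RTR-C
At RTR-C: longest match for 168.244.186.152 is 168.244.0.0/14 -> RTR-E
At RTR-E: longest match for 168.244.186.152 is 168.244.0.0/15 -> LAN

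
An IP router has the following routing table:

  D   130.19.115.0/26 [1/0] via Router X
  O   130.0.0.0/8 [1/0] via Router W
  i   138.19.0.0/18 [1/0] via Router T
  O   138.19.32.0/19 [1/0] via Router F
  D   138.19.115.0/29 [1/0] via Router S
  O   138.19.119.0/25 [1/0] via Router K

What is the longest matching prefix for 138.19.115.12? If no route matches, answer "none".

none

138.19.115.12 is outside every listed prefix and there is no default route.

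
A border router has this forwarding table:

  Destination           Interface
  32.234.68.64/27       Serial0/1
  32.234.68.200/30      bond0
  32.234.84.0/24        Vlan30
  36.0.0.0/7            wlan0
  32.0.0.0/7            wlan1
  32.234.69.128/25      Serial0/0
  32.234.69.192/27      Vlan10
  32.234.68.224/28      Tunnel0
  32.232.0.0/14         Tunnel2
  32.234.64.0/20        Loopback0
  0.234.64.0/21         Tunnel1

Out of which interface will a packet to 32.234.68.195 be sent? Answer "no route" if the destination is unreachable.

Loopback0

Routes whose prefix contains 32.234.68.195:
  32.0.0.0/7 (32.0.0.0 - 33.255.255.255) -> wlan1
  32.232.0.0/14 (32.232.0.0 - 32.235.255.255) -> Tunnel2
  32.234.64.0/20 (32.234.64.0 - 32.234.79.255) -> Loopback0
More-specific entries that do NOT match:
  32.234.68.200/30 (32.234.68.200 - 32.234.68.203) does not contain 32.234.68.195
  32.234.68.224/28 (32.234.68.224 - 32.234.68.239) does not contain 32.234.68.195
  32.234.68.64/27 (32.234.68.64 - 32.234.68.95) does not contain 32.234.68.195
  32.234.69.192/27 (32.234.69.192 - 32.234.69.223) does not contain 32.234.68.195
  32.234.69.128/25 (32.234.69.128 - 32.234.69.255) does not contain 32.234.68.195
  32.234.84.0/24 (32.234.84.0 - 32.234.84.255) does not contain 32.234.68.195
  0.234.64.0/21 (0.234.64.0 - 0.234.71.255) does not contain 32.234.68.195
Longest matching prefix is /20 -> interface Loopback0.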